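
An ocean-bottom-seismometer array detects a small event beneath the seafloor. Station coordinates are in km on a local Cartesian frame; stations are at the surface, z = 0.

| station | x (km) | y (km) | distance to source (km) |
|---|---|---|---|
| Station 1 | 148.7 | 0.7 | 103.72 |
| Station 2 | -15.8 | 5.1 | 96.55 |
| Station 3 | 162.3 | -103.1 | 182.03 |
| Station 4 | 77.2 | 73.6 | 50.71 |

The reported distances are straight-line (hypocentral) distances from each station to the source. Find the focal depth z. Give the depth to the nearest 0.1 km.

z ≈ 39.1 km

Each station gives a sphere (x−x_i)² + (y−y_i)² + z² = d_i² (stations at z=0).
Subtracting the Station 1 sphere from Station 2 and Station 3: z² cancels, leaving linear equations in x and y:
-329.0 x + 8.8 y = -20400.59
27.2 x − 207.6 y = -7518.36
Solving: x ≈ 63.198, y ≈ 44.496 km (keep extra digits for the depth step; rounded: 63.2, 44.5).
Then from the Station 1 sphere: z² = 103.72² − (x − 148.7)² − (y − 0.7)² with x = 63.198, y = 44.496, so z ≈ 39.104 ≈ 39.1 km.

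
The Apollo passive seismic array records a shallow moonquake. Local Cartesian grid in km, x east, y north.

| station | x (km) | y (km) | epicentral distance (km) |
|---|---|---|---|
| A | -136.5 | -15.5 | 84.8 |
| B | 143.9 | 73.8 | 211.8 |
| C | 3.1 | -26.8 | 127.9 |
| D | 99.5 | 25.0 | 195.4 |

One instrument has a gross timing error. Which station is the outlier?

B

Solve using three stations at a time. Using A, C, D (subtract circle equations pairwise → linear system) gives (x, y) ≈ (-93.2, 57.3).
Distances from that point to each station vs reported:
  A: calculated 84.7 vs reported 84.8 → residual 0.1 km
  B: calculated 237.7 vs reported 211.8 → residual 25.9 km
  C: calculated 127.9 vs reported 127.9 → residual 0.0 km
  D: calculated 195.4 vs reported 195.4 → residual 0.0 km
A, C, D are mutually consistent (residuals ≈ 0); B is off by 25.9 km.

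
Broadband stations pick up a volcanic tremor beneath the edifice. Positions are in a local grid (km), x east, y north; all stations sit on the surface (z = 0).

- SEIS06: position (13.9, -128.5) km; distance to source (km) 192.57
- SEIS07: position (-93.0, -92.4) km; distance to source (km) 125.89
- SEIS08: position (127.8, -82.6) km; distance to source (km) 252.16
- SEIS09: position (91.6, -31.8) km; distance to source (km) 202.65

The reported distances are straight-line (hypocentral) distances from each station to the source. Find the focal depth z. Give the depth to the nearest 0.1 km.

Each station gives a sphere (x−x_i)² + (y−y_i)² + z² = d_i² (stations at z=0).
Subtracting the SEIS06 sphere from SEIS07 and SEIS08: z² cancels, leaving linear equations in x and y:
-213.8 x + 72.2 y = 21716.21
227.8 x + 91.8 y = -20051.32
Solving: x ≈ -95.394, y ≈ 18.295 km (keep extra digits for the depth step; rounded: -95.4, 18.3).
Then from the SEIS06 sphere: z² = 192.57² − (x − 13.9)² − (y + 128.5)² with x = -95.394, y = 18.295, so z ≈ 59.910 ≈ 59.9 km.

59.9 km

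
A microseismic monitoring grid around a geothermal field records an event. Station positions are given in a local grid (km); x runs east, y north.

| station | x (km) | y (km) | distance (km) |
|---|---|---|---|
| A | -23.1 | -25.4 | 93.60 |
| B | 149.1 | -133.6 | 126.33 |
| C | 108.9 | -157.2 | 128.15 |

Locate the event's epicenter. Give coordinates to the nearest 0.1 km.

x ≈ 70.0 km, y ≈ -35.1 km

Circle about each station: (x + 23.1)² + (y + 25.4)² = 93.60²; (x − 149.1)² + (y + 133.6)² = 126.33²; (x − 108.9)² + (y + 157.2)² = 128.15².
Subtracting pairs of circle equations eliminates x²+y² and gives linear equations (the radical axes):
344.4 x − 216.4 y = 31702.69
264.0 x − 263.6 y = 27730.82
Solving the 2×2 system: x ≈ 70.0, y ≈ -35.1 km.
Check against A (with the unrounded x, y): √((x + 23.1)²+(y + 25.4)²) = 93.61 ≈ 93.60 km. ✓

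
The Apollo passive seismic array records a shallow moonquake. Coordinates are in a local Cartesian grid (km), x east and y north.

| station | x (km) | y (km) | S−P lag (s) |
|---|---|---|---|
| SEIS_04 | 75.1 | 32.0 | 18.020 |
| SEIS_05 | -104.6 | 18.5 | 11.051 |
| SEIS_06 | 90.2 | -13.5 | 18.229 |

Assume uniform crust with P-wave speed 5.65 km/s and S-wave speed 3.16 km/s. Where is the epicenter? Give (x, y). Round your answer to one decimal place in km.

Distance from S−P lag: d = Δt · v_P v_S / (v_P − v_S) = Δt · (5.65·3.16)/(5.65−3.16) ≈ 7.1703·Δt.
So d_SEIS_04 = 129.21, d_SEIS_05 = 79.24, d_SEIS_06 = 130.71 km.
Circle about each station: (x − 75.1)² + (y − 32.0)² = 129.21²; (x + 104.6)² + (y − 18.5)² = 79.24²; (x − 90.2)² + (y + 13.5)² = 130.71².
Subtracting the SEIS_04 equation from the SEIS_05 and SEIS_06 equations removes the quadratic terms:
-359.4 x − 27.0 y = 15035.65
30.2 x − 91.0 y = 1264.40
Solving the 2×2 system: x ≈ -39.8, y ≈ -27.1 km.
Check against SEIS_04 (with the unrounded x, y): √((x − 75.1)²+(y − 32.0)²) = 129.21 ≈ 129.21 km. ✓

(-39.8, -27.1)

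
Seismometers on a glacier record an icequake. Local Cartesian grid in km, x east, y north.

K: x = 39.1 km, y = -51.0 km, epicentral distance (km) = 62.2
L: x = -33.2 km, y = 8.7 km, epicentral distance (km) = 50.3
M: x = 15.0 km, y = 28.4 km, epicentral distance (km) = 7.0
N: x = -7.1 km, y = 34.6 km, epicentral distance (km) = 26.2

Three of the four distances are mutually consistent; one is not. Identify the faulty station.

K

Solve using three stations at a time. Using L, M, N (subtract circle equations pairwise → linear system) gives (x, y) ≈ (15.5, 21.3).
Distances from that point to each station vs reported:
  K: calculated 76.1 vs reported 62.2 → residual 13.9 km
  L: calculated 50.3 vs reported 50.3 → residual 0.0 km
  M: calculated 7.1 vs reported 7.0 → residual 0.1 km
  N: calculated 26.2 vs reported 26.2 → residual 0.0 km
L, M, N are mutually consistent (residuals ≈ 0); K is off by 13.9 km.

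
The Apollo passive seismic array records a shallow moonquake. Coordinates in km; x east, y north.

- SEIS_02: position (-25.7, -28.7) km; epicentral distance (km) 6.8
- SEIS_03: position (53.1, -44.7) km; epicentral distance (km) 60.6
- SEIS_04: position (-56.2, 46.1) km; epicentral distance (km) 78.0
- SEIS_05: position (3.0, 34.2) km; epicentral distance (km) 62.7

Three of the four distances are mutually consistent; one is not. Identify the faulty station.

Solve using three stations at a time. Using SEIS_02, SEIS_04, SEIS_05 (subtract circle equations pairwise → linear system) gives (x, y) ≈ (-21.2, -23.6).
Distances from that point to each station vs reported:
  SEIS_02: calculated 6.8 vs reported 6.8 → residual 0.0 km
  SEIS_03: calculated 77.3 vs reported 60.6 → residual 16.7 km
  SEIS_04: calculated 78.0 vs reported 78.0 → residual 0.0 km
  SEIS_05: calculated 62.7 vs reported 62.7 → residual 0.0 km
SEIS_02, SEIS_04, SEIS_05 are mutually consistent (residuals ≈ 0); SEIS_03 is off by 16.7 km.

SEIS_03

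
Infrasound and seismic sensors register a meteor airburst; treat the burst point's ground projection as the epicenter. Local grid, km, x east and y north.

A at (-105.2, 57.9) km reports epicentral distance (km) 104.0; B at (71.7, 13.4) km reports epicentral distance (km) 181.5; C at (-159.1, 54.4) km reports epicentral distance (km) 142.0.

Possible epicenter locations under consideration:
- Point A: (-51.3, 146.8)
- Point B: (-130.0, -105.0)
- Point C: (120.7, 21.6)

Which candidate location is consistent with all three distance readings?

Point A

For each candidate, compare |candidate − station| to the reported distance:
Point A: residuals A 0.0, B 0.0, C 0.0 → max 0.0 km
Point B: residuals A 60.8, B 52.4, C 20.0 → max 60.8 km
Point C: residuals A 124.8, B 131.8, C 139.7 → max 139.7 km
Only Point A has all residuals ≈ 0.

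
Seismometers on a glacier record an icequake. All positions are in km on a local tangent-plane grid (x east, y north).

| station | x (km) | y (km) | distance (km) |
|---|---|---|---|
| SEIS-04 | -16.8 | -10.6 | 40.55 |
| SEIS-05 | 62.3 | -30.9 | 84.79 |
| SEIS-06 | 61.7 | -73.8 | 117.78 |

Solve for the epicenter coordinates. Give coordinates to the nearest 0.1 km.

Circle about each station: (x + 16.8)² + (y + 10.6)² = 40.55²; (x − 62.3)² + (y + 30.9)² = 84.79²; (x − 61.7)² + (y + 73.8)² = 117.78².
Subtracting the SEIS-04 equation from the SEIS-05 and SEIS-06 equations removes the quadratic terms:
158.2 x − 40.6 y = -1103.54
157.0 x − 126.4 y = -3369.10
Solving the 2×2 system: x ≈ -0.2, y ≈ 26.4 km.
Check against SEIS-04 (with the unrounded x, y): √((x + 16.8)²+(y + 10.6)²) = 40.56 ≈ 40.55 km. ✓

-0.2 km east, 26.4 km north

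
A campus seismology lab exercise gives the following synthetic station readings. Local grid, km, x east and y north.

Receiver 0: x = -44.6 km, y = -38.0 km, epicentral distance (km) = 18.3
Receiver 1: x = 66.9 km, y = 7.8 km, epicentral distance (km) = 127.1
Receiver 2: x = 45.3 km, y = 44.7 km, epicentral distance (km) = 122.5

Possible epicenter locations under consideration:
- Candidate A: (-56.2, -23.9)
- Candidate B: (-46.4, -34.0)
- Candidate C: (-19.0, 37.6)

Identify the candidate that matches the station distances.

Candidate A

For each candidate, compare |candidate − station| to the reported distance:
Candidate A: residuals Receiver 0 0.0, Receiver 1 0.0, Receiver 2 0.0 → max 0.0 km
Candidate B: residuals Receiver 0 13.9, Receiver 1 6.3, Receiver 2 1.7 → max 13.9 km
Candidate C: residuals Receiver 0 61.5, Receiver 1 36.2, Receiver 2 57.8 → max 61.5 km
Only Candidate A has all residuals ≈ 0.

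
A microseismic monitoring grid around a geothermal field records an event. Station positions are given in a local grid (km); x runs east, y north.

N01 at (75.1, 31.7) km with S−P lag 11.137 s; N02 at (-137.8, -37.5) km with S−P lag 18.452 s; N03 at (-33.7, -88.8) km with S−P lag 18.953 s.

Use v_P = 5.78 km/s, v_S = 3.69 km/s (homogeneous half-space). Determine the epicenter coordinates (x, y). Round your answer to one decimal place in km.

Distance from S−P lag: d = Δt · v_P v_S / (v_P − v_S) = Δt · (5.78·3.69)/(5.78−3.69) ≈ 10.2049·Δt.
So d_N01 = 113.65, d_N02 = 188.30, d_N03 = 193.41 km.
Circle about each station: (x − 75.1)² + (y − 31.7)² = 113.65²; (x + 137.8)² + (y + 37.5)² = 188.30²; (x + 33.7)² + (y + 88.8)² = 193.41².
Subtracting the N01 equation from the N02 and N03 equations removes the quadratic terms:
-425.8 x − 138.4 y = -8790.38
-217.6 x − 241.0 y = -22114.88
Solving the 2×2 system: x ≈ -13.0, y ≈ 103.5 km.

(-13.0, 103.5)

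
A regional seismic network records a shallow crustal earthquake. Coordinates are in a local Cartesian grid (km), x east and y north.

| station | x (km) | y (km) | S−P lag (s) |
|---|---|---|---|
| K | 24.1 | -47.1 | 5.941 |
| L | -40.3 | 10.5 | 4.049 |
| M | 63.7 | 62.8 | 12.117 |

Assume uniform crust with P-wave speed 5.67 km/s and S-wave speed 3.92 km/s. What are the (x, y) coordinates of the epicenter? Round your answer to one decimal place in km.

Distance from S−P lag: d = Δt · v_P v_S / (v_P − v_S) = Δt · (5.67·3.92)/(5.67−3.92) ≈ 12.7008·Δt.
So d_K = 75.46, d_L = 51.43, d_M = 153.90 km.
Circle about each station: (x − 24.1)² + (y + 47.1)² = 75.46²; (x + 40.3)² + (y − 10.5)² = 51.43²; (x − 63.7)² + (y − 62.8)² = 153.90².
Subtracting the K equation from the L and M equations removes the quadratic terms:
-128.8 x + 115.2 y = 1984.29
79.2 x + 219.8 y = -12788.69
Solving the 2×2 system: x ≈ -51.0, y ≈ -39.8 km.

(-51.0, -39.8)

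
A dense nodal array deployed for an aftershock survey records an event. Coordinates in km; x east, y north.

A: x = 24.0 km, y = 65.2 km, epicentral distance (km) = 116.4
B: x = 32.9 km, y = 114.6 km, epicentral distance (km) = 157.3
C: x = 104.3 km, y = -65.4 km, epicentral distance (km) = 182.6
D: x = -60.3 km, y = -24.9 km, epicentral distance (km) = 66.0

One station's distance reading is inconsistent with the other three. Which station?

Solve using three stations at a time. Using A, B, C (subtract circle equations pairwise → linear system) gives (x, y) ≈ (-68.6, -5.9).
Distances from that point to each station vs reported:
  A: calculated 116.7 vs reported 116.4 → residual 0.3 km
  B: calculated 157.6 vs reported 157.3 → residual 0.3 km
  C: calculated 182.8 vs reported 182.6 → residual 0.2 km
  D: calculated 20.7 vs reported 66.0 → residual 45.3 km
A, B, C are mutually consistent (residuals ≈ 0); D is off by 45.3 km.

D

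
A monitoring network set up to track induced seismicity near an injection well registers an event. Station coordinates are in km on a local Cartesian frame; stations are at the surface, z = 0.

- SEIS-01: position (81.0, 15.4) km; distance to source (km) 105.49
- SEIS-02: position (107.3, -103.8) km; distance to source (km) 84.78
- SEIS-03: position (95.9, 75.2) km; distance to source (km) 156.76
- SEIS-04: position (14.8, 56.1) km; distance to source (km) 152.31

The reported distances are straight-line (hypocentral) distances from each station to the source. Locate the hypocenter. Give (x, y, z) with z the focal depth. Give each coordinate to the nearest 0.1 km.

Each station gives a sphere (x−x_i)² + (y−y_i)² + z² = d_i² (stations at z=0).
Subtracting the SEIS-01 sphere from SEIS-02 and SEIS-03: z² cancels, leaving linear equations in x and y:
52.6 x − 238.4 y = 19430.06
29.8 x + 119.6 y = -5391.87
Solving: x ≈ 77.521, y ≈ -64.398 km (keep extra digits for the depth step; rounded: 77.5, -64.4).
Then from the SEIS-01 sphere: z² = 105.49² − (x − 81.0)² − (y − 15.4)² with x = 77.521, y = -64.398, so z ≈ 68.908 ≈ 68.9 km.

x ≈ 77.5 km, y ≈ -64.4 km, depth ≈ 68.9 km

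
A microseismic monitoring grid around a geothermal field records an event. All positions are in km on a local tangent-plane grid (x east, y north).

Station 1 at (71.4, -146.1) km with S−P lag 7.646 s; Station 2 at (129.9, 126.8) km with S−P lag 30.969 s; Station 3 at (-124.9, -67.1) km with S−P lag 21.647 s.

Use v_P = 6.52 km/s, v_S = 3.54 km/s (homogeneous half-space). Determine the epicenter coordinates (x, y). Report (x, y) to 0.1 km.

Distance from S−P lag: d = Δt · v_P v_S / (v_P − v_S) = Δt · (6.52·3.54)/(6.52−3.54) ≈ 7.7452·Δt.
So d_Station 1 = 59.22, d_Station 2 = 239.86, d_Station 3 = 167.66 km.
Circle about each station: (x − 71.4)² + (y + 146.1)² = 59.22²; (x − 129.9)² + (y − 126.8)² = 239.86²; (x + 124.9)² + (y + 67.1)² = 167.66².
Subtracting pairs of circle equations eliminates x²+y² and gives linear equations (the radical axes):
117.0 x + 545.8 y = -47516.73
-392.6 x + 158.0 y = -30943.62
Solving the 2×2 system: x ≈ 40.3, y ≈ -95.7 km.
Check against Station 1 (with the unrounded x, y): √((x − 71.4)²+(y + 146.1)²) = 59.22 ≈ 59.22 km. ✓

x ≈ 40.3 km, y ≈ -95.7 km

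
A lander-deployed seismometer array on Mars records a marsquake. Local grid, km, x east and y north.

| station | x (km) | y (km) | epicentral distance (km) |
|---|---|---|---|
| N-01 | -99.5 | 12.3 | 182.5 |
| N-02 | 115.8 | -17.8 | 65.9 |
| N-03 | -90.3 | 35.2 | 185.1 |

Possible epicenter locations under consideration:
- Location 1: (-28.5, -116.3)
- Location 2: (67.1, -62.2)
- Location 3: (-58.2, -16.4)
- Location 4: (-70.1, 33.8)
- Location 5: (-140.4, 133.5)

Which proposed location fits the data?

For each candidate, compare |candidate − station| to the reported distance:
Location 1: residuals N-01 35.6, N-02 108.8, N-03 21.5 → max 108.8 km
Location 2: residuals N-01 0.0, N-02 0.0, N-03 0.0 → max 0.0 km
Location 3: residuals N-01 132.2, N-02 108.1, N-03 124.3 → max 132.2 km
Location 4: residuals N-01 146.1, N-02 127.0, N-03 164.9 → max 164.9 km
Location 5: residuals N-01 54.6, N-02 231.6, N-03 74.8 → max 231.6 km
Only Location 2 has all residuals ≈ 0.

Location 2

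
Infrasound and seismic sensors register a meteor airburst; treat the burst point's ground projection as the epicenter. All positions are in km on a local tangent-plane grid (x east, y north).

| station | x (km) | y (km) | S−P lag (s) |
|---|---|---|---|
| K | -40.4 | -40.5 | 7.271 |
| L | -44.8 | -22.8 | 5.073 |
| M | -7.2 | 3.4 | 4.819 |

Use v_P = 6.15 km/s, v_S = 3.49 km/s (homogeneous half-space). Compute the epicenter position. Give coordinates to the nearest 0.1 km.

Distance from S−P lag: d = Δt · v_P v_S / (v_P − v_S) = Δt · (6.15·3.49)/(6.15−3.49) ≈ 8.0690·Δt.
So d_K = 58.67, d_L = 40.93, d_M = 38.88 km.
Circle about each station: (x + 40.4)² + (y + 40.5)² = 58.67²; (x + 44.8)² + (y + 22.8)² = 40.93²; (x + 7.2)² + (y − 3.4)² = 38.88².
Subtracting pairs of circle equations eliminates x²+y² and gives linear equations (the radical axes):
-8.8 x + 35.4 y = 1021.37
66.4 x + 87.8 y = -1278.50
Solving the 2×2 system: x ≈ -43.2, y ≈ 18.1 km.

-43.2 km east, 18.1 km north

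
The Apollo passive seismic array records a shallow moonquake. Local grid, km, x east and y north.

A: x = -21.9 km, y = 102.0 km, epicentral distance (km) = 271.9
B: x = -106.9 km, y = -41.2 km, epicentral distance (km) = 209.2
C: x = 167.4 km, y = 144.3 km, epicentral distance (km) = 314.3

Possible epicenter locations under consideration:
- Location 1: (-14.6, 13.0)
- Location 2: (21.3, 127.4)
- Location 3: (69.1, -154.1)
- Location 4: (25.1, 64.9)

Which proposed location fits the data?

For each candidate, compare |candidate − station| to the reported distance:
Location 1: residuals A 182.6, B 102.2, C 89.9 → max 182.6 km
Location 2: residuals A 221.8, B 2.6, C 167.2 → max 221.8 km
Location 3: residuals A 0.1, B 0.1, C 0.1 → max 0.1 km
Location 4: residuals A 212.0, B 39.8, C 151.3 → max 212.0 km
Only Location 3 has all residuals ≈ 0.

Location 3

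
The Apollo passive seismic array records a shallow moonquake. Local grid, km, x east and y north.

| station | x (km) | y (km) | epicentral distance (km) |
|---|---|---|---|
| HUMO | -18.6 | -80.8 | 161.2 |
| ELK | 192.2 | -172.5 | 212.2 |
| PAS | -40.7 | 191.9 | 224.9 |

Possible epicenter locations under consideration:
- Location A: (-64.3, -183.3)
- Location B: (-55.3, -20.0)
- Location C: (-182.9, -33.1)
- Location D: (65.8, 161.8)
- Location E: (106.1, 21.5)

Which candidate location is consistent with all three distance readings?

For each candidate, compare |candidate − station| to the reported distance:
Location A: residuals HUMO 49.0, ELK 44.5, PAS 151.0 → max 151.0 km
Location B: residuals HUMO 90.2, ELK 78.5, PAS 12.5 → max 90.2 km
Location C: residuals HUMO 9.9, ELK 188.0, PAS 41.3 → max 188.0 km
Location D: residuals HUMO 95.7, ELK 145.2, PAS 114.2 → max 145.2 km
Location E: residuals HUMO 0.1, ELK 0.0, PAS 0.0 → max 0.1 km
Only Location E has all residuals ≈ 0.

Location E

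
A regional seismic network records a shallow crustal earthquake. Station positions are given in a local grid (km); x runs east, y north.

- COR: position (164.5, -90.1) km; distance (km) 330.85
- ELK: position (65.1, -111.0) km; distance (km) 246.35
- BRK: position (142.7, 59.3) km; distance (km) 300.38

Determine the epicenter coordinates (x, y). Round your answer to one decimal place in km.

(-152.6, 4.3)

Circle about each station: (x − 164.5)² + (y + 90.1)² = 330.85²; (x − 65.1)² + (y + 111.0)² = 246.35²; (x − 142.7)² + (y − 59.3)² = 300.38².
Subtracting pairs of circle equations eliminates x²+y² and gives linear equations (the radical axes):
-198.8 x − 41.8 y = 30154.15
-43.6 x + 298.8 y = 7935.10
Solving the 2×2 system: x ≈ -152.6, y ≈ 4.3 km.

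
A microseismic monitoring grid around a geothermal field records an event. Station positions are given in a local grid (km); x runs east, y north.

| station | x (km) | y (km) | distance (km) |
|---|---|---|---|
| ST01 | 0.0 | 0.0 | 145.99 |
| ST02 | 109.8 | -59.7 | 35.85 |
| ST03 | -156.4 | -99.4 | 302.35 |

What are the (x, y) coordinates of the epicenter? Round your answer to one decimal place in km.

Circle about each station: x² + y² = 145.99²; (x − 109.8)² + (y + 59.7)² = 35.85²; (x + 156.4)² + (y + 99.4)² = 302.35².
Subtracting the ST01 equation from the ST02 and ST03 equations removes the quadratic terms:
219.6 x − 119.4 y = 35647.99
-312.8 x − 198.8 y = -35761.12
Solving the 2×2 system: x ≈ 140.2, y ≈ -40.7 km.

(140.2, -40.7)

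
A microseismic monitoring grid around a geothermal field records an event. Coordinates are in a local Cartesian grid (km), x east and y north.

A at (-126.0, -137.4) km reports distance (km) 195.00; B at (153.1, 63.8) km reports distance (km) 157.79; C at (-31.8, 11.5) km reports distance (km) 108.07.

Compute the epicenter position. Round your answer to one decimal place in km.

51.7 km east, -57.1 km north

Circle about each station: (x + 126.0)² + (y + 137.4)² = 195.00²; (x − 153.1)² + (y − 63.8)² = 157.79²; (x + 31.8)² + (y − 11.5)² = 108.07².
Subtracting the A equation from the B and C equations removes the quadratic terms:
558.2 x + 402.4 y = 5882.61
188.4 x + 297.8 y = -7265.39
Solving the 2×2 system: x ≈ 51.7, y ≈ -57.1 km.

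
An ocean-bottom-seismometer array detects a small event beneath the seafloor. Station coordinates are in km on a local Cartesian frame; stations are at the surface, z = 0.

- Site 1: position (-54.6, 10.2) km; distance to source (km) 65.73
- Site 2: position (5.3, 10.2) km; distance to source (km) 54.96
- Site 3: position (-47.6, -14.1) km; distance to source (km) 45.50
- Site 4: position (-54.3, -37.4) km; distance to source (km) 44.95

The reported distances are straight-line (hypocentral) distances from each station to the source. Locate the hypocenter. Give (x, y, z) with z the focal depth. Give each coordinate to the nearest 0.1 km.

Each station gives a sphere (x−x_i)² + (y−y_i)² + z² = d_i² (stations at z=0).
Subtracting the Site 1 sphere from Site 2 and Site 3: z² cancels, leaving linear equations in x and y:
119.8 x + 0.0 y = -1653.24
14.0 x − 48.6 y = 1629.55
Solving: x ≈ -13.800, y ≈ -37.505 km (keep extra digits for the depth step; rounded: -13.8, -37.5).
Then from the Site 1 sphere: z² = 65.73² − (x + 54.6)² − (y − 10.2)² with x = -13.800, y = -37.505, so z ≈ 19.494 ≈ 19.5 km.
Check against Site 4 (with the unrounded solution): distance 44.95 ≈ 44.95 km. ✓

x ≈ -13.8 km, y ≈ -37.5 km, depth ≈ 19.5 km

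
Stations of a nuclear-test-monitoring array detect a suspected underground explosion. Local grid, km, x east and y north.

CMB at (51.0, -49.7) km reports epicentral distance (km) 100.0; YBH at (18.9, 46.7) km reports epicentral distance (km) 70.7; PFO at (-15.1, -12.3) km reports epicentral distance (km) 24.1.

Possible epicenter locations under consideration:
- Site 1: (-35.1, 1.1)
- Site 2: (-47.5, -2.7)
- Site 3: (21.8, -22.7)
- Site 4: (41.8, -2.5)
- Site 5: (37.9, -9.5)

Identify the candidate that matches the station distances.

Site 1

For each candidate, compare |candidate − station| to the reported distance:
Site 1: residuals CMB 0.0, YBH 0.0, PFO 0.0 → max 0.0 km
Site 2: residuals CMB 9.1, YBH 12.1, PFO 9.7 → max 12.1 km
Site 3: residuals CMB 60.2, YBH 1.2, PFO 14.2 → max 60.2 km
Site 4: residuals CMB 51.9, YBH 16.4, PFO 33.6 → max 51.9 km
Site 5: residuals CMB 57.7, YBH 11.4, PFO 29.0 → max 57.7 km
Only Site 1 has all residuals ≈ 0.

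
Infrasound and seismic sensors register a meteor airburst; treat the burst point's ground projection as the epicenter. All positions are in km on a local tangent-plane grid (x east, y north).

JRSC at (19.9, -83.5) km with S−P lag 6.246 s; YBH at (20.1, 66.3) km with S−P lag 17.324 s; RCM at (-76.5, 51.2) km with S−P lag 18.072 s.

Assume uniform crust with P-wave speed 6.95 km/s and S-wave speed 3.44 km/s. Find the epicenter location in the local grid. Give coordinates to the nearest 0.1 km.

x ≈ -5.0 km, y ≈ -49.0 km

Distance from S−P lag: d = Δt · v_P v_S / (v_P − v_S) = Δt · (6.95·3.44)/(6.95−3.44) ≈ 6.8114·Δt.
So d_JRSC = 42.54, d_YBH = 118.00, d_RCM = 123.10 km.
Circle about each station: (x − 19.9)² + (y + 83.5)² = 42.54²; (x − 20.1)² + (y − 66.3)² = 118.00²; (x + 76.5)² + (y − 51.2)² = 123.10².
Subtracting pairs of circle equations eliminates x²+y² and gives linear equations (the radical axes):
0.4 x + 299.6 y = -14682.91
-192.8 x + 269.4 y = -12238.53
Solving the 2×2 system: x ≈ -5.0, y ≈ -49.0 km.
Check against JRSC (with the unrounded x, y): √((x − 19.9)²+(y + 83.5)²) = 42.54 ≈ 42.54 km. ✓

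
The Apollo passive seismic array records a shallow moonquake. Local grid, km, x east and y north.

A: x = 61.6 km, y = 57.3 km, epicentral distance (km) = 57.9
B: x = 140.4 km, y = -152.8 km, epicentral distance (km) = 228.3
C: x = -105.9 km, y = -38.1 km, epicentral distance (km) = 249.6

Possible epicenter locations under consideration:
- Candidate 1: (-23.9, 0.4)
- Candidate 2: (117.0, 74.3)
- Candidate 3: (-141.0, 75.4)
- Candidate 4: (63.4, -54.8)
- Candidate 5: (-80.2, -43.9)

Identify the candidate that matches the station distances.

Candidate 2

For each candidate, compare |candidate − station| to the reported distance:
Candidate 1: residuals A 44.8, B 3.7, C 159.0 → max 159.0 km
Candidate 2: residuals A 0.0, B 0.0, C 0.0 → max 0.0 km
Candidate 3: residuals A 145.5, B 134.0, C 130.8 → max 145.5 km
Candidate 4: residuals A 54.2, B 103.7, C 79.5 → max 103.7 km
Candidate 5: residuals A 116.3, B 17.7, C 223.3 → max 223.3 km
Only Candidate 2 has all residuals ≈ 0.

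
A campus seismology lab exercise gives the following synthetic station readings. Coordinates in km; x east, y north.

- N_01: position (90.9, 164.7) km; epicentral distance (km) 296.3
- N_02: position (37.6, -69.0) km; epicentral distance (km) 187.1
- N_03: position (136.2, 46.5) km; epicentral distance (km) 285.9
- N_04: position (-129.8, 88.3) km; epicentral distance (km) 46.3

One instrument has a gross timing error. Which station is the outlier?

Solve using three stations at a time. Using N_01, N_02, N_03 (subtract circle equations pairwise → linear system) gives (x, y) ≈ (-142.2, -18.0).
Distances from that point to each station vs reported:
  N_01: calculated 296.1 vs reported 296.3 → residual 0.2 km
  N_02: calculated 186.8 vs reported 187.1 → residual 0.3 km
  N_03: calculated 285.7 vs reported 285.9 → residual 0.2 km
  N_04: calculated 107.0 vs reported 46.3 → residual 60.7 km
N_01, N_02, N_03 are mutually consistent (residuals ≈ 0); N_04 is off by 60.7 km.

N_04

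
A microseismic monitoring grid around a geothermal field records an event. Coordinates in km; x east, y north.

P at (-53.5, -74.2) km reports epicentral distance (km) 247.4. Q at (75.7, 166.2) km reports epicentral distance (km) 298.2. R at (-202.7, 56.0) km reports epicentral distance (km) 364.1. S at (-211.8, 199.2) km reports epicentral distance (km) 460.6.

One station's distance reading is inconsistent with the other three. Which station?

Solve using three stations at a time. Using Q, R, S (subtract circle equations pairwise → linear system) gives (x, y) ≈ (110.4, -130.1).
Distances from that point to each station vs reported:
  P: calculated 173.1 vs reported 247.4 → residual 74.3 km
  Q: calculated 298.3 vs reported 298.2 → residual 0.1 km
  R: calculated 364.2 vs reported 364.1 → residual 0.1 km
  S: calculated 460.7 vs reported 460.6 → residual 0.1 km
Q, R, S are mutually consistent (residuals ≈ 0); P is off by 74.3 km.

P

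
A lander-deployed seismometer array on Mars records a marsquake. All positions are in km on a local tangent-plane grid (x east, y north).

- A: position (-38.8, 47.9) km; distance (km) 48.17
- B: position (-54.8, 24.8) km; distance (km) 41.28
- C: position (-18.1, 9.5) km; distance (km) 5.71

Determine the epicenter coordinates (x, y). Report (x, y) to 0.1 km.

-19.2 km east, 3.9 km north

Circle about each station: (x + 38.8)² + (y − 47.9)² = 48.17²; (x + 54.8)² + (y − 24.8)² = 41.28²; (x + 18.1)² + (y − 9.5)² = 5.71².
Subtracting the A equation from the B and C equations removes the quadratic terms:
-32.0 x − 46.2 y = 434.54
41.4 x − 76.8 y = -1094.25
Solving the 2×2 system: x ≈ -19.2, y ≈ 3.9 km.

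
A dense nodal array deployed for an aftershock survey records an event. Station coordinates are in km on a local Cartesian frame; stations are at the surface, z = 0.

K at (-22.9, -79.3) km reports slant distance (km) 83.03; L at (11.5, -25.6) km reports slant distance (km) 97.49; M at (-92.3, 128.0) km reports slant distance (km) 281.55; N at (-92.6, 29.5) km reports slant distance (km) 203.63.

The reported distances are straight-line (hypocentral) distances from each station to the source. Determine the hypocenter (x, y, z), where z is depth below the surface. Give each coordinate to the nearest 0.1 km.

(51.8, -113.6, 11.7)

Each station gives a sphere (x−x_i)² + (y−y_i)² + z² = d_i² (stations at z=0).
Subtracting the K sphere from L and M: z² cancels, leaving linear equations in x and y:
68.8 x + 107.4 y = -8635.61
-138.8 x + 414.6 y = -54286.03
Solving: x ≈ 51.806, y ≈ -113.592 km (keep extra digits for the depth step; rounded: 51.8, -113.6).
Then from the K sphere: z² = 83.03² − (x + 22.9)² − (y + 79.3)² with x = 51.806, y = -113.592, so z ≈ 11.707 ≈ 11.7 km.
Check against N (with the unrounded solution): distance 203.63 ≈ 203.63 km. ✓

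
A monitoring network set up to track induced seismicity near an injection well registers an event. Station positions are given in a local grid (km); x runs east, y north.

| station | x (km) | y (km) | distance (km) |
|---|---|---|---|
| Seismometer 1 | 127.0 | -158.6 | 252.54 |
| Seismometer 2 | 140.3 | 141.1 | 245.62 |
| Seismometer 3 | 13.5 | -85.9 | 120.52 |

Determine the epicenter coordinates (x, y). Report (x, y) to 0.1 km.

Circle about each station: (x − 127.0)² + (y + 158.6)² = 252.54²; (x − 140.3)² + (y − 141.1)² = 245.62²; (x − 13.5)² + (y + 85.9)² = 120.52².
Subtracting pairs of circle equations eliminates x²+y² and gives linear equations (the radical axes):
26.6 x + 599.4 y = 1757.61
-227.0 x + 145.4 y = 15529.48
Solving the 2×2 system: x ≈ -64.7, y ≈ 5.8 km.

x ≈ -64.7 km, y ≈ 5.8 km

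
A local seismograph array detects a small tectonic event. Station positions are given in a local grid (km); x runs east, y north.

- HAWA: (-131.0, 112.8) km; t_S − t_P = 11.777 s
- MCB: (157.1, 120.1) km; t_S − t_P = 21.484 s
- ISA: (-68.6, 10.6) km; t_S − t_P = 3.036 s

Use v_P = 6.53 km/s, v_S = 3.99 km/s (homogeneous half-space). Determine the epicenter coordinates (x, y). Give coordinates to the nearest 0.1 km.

Distance from S−P lag: d = Δt · v_P v_S / (v_P − v_S) = Δt · (6.53·3.99)/(6.53−3.99) ≈ 10.2578·Δt.
So d_HAWA = 120.81, d_MCB = 220.38, d_ISA = 31.14 km.
Circle about each station: (x + 131.0)² + (y − 112.8)² = 120.81²; (x − 157.1)² + (y − 120.1)² = 220.38²; (x + 68.6)² + (y − 10.6)² = 31.14².
Subtracting pairs of circle equations eliminates x²+y² and gives linear equations (the radical axes):
576.2 x + 14.6 y = -24752.71
124.8 x − 204.4 y = -11441.16
Solving the 2×2 system: x ≈ -43.7, y ≈ 29.3 km.
Check against HAWA (with the unrounded x, y): √((x + 131.0)²+(y − 112.8)²) = 120.81 ≈ 120.81 km. ✓

x ≈ -43.7 km, y ≈ 29.3 km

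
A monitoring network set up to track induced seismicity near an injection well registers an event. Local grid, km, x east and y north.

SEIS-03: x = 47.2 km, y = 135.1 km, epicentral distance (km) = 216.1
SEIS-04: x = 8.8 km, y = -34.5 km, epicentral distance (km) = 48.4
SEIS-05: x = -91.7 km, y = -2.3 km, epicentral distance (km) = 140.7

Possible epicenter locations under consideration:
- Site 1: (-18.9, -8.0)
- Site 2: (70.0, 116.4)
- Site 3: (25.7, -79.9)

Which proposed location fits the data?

Site 3

For each candidate, compare |candidate − station| to the reported distance:
Site 1: residuals SEIS-03 58.5, SEIS-04 10.1, SEIS-05 67.7 → max 67.7 km
Site 2: residuals SEIS-03 186.6, SEIS-04 114.4, SEIS-05 59.9 → max 186.6 km
Site 3: residuals SEIS-03 0.0, SEIS-04 0.0, SEIS-05 0.0 → max 0.0 km
Only Site 3 has all residuals ≈ 0.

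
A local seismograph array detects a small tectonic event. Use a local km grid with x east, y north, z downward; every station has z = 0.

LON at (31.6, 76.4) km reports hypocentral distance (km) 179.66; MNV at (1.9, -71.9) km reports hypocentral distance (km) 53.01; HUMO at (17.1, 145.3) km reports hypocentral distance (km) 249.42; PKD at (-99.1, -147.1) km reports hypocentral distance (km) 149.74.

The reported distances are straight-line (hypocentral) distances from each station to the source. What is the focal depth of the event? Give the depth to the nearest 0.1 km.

Each station gives a sphere (x−x_i)² + (y−y_i)² + z² = d_i² (stations at z=0).
Subtracting the LON sphere from MNV and HUMO: z² cancels, leaving linear equations in x and y:
-59.4 x − 296.6 y = 27805.36
-29.0 x + 137.8 y = -15363.64
Solving: x ≈ 43.205, y ≈ -102.400 km (keep extra digits for the depth step; rounded: 43.2, -102.4).
Then from the LON sphere: z² = 179.66² − (x − 31.6)² − (y − 76.4)² with x = 43.205, y = -102.400, so z ≈ 13.176 ≈ 13.2 km.
Check against PKD (with the unrounded solution): distance 149.74 ≈ 149.74 km. ✓

depth ≈ 13.2 km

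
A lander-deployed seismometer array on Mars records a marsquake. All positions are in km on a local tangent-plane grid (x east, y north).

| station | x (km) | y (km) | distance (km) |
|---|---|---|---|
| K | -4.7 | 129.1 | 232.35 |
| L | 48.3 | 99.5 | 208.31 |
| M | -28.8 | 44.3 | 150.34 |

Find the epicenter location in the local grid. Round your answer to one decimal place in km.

Circle about each station: (x + 4.7)² + (y − 129.1)² = 232.35²; (x − 48.3)² + (y − 99.5)² = 208.31²; (x + 28.8)² + (y − 44.3)² = 150.34².
Subtracting pairs of circle equations eliminates x²+y² and gives linear equations (the radical axes):
106.0 x − 59.2 y = 6137.71
-48.2 x − 169.6 y = 17487.44
Solving the 2×2 system: x ≈ 0.3, y ≈ -103.2 km.

0.3 km east, -103.2 km north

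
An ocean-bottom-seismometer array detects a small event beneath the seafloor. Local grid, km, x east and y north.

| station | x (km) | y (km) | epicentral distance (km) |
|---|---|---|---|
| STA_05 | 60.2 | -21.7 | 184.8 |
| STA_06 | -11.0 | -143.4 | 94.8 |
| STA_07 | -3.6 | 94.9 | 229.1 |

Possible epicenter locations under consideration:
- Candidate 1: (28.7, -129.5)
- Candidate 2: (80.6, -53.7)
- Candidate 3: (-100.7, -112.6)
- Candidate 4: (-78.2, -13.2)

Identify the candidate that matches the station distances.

Candidate 3

For each candidate, compare |candidate − station| to the reported distance:
Candidate 1: residuals STA_05 72.5, STA_06 52.7, STA_07 2.4 → max 72.5 km
Candidate 2: residuals STA_05 146.9, STA_06 33.4, STA_07 58.3 → max 146.9 km
Candidate 3: residuals STA_05 0.0, STA_06 0.0, STA_07 0.0 → max 0.0 km
Candidate 4: residuals STA_05 46.1, STA_06 51.7, STA_07 97.8 → max 97.8 km
Only Candidate 3 has all residuals ≈ 0.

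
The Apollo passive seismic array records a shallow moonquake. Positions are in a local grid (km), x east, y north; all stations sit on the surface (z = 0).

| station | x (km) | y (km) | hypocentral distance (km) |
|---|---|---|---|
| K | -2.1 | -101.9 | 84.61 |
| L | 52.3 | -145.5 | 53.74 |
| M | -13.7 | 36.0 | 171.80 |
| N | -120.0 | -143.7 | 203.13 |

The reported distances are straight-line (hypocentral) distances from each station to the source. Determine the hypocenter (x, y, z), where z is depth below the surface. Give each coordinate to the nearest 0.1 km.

Each station gives a sphere (x−x_i)² + (y−y_i)² + z² = d_i² (stations at z=0).
Subtracting the K sphere from L and M: z² cancels, leaving linear equations in x and y:
108.8 x − 87.2 y = 17788.38
-23.2 x + 275.8 y = -31260.72
Solving: x ≈ 77.905, y ≈ -106.792 km (keep extra digits for the depth step; rounded: 77.9, -106.8).
Then from the K sphere: z² = 84.61² − (x + 2.1)² − (y + 101.9)² with x = 77.905, y = -106.792, so z ≈ 27.095 ≈ 27.1 km.
Check against N (with the unrounded solution): distance 203.13 ≈ 203.13 km. ✓

(77.9, -106.8, 27.1)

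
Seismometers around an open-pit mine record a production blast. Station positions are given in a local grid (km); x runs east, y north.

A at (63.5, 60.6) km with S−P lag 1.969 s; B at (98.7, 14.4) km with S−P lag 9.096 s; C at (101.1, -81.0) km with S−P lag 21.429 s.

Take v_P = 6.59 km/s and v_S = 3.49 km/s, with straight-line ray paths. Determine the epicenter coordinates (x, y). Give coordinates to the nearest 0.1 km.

68.0 km east, 74.5 km north

Distance from S−P lag: d = Δt · v_P v_S / (v_P − v_S) = Δt · (6.59·3.49)/(6.59−3.49) ≈ 7.4191·Δt.
So d_A = 14.61, d_B = 67.48, d_C = 158.98 km.
Circle about each station: (x − 63.5)² + (y − 60.6)² = 14.61²; (x − 98.7)² + (y − 14.4)² = 67.48²; (x − 101.1)² + (y + 81.0)² = 158.98².
Subtracting the A equation from the B and C equations removes the quadratic terms:
70.4 x − 92.4 y = -2095.66
75.2 x − 283.2 y = -15983.59
Solving the 2×2 system: x ≈ 68.0, y ≈ 74.5 km.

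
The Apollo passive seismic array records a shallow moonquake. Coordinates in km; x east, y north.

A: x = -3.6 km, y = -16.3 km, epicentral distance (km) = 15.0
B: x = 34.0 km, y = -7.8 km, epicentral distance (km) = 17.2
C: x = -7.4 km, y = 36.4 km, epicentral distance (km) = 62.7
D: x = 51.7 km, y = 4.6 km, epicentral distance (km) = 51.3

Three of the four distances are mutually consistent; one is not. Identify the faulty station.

B

Solve using three stations at a time. Using A, C, D (subtract circle equations pairwise → linear system) gives (x, y) ≈ (9.2, -24.1).
Distances from that point to each station vs reported:
  A: calculated 14.9 vs reported 15.0 → residual 0.1 km
  B: calculated 29.7 vs reported 17.2 → residual 12.5 km
  C: calculated 62.7 vs reported 62.7 → residual 0.0 km
  D: calculated 51.3 vs reported 51.3 → residual 0.0 km
A, C, D are mutually consistent (residuals ≈ 0); B is off by 12.5 km.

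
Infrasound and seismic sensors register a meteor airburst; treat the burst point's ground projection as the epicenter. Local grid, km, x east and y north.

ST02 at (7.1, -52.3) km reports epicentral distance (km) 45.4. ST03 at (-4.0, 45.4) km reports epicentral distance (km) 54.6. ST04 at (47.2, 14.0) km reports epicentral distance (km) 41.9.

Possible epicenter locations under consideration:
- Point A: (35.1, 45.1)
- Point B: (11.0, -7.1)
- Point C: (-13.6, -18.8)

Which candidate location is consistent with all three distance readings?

Point B

For each candidate, compare |candidate − station| to the reported distance:
Point A: residuals ST02 55.9, ST03 15.5, ST04 8.5 → max 55.9 km
Point B: residuals ST02 0.0, ST03 0.0, ST04 0.0 → max 0.0 km
Point C: residuals ST02 6.0, ST03 10.3, ST04 27.2 → max 27.2 km
Only Point B has all residuals ≈ 0.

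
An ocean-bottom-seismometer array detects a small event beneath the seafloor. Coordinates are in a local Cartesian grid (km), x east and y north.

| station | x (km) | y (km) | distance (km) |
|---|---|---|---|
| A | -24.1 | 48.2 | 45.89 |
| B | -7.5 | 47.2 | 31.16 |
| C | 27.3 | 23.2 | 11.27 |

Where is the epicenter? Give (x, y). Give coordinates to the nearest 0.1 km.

Circle about each station: (x + 24.1)² + (y − 48.2)² = 45.89²; (x + 7.5)² + (y − 47.2)² = 31.16²; (x − 27.3)² + (y − 23.2)² = 11.27².
Subtracting the A equation from the B and C equations removes the quadratic terms:
33.2 x − 2.0 y = 514.99
102.8 x − 50.0 y = 358.36
Solving the 2×2 system: x ≈ 17.2, y ≈ 28.2 km.

x ≈ 17.2 km, y ≈ 28.2 km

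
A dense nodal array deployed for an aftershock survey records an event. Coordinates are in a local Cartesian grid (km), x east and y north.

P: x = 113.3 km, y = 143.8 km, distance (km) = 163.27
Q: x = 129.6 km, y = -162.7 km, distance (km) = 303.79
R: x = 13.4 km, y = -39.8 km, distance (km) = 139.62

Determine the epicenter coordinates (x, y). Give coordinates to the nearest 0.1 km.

(-40.5, 89.0)

Circle about each station: (x − 113.3)² + (y − 143.8)² = 163.27²; (x − 129.6)² + (y + 162.7)² = 303.79²; (x − 13.4)² + (y + 39.8)² = 139.62².
Subtracting the P equation from the Q and R equations removes the quadratic terms:
32.6 x − 613.0 y = -55879.15
-199.8 x − 367.2 y = -24588.38
Solving the 2×2 system: x ≈ -40.5, y ≈ 89.0 km.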